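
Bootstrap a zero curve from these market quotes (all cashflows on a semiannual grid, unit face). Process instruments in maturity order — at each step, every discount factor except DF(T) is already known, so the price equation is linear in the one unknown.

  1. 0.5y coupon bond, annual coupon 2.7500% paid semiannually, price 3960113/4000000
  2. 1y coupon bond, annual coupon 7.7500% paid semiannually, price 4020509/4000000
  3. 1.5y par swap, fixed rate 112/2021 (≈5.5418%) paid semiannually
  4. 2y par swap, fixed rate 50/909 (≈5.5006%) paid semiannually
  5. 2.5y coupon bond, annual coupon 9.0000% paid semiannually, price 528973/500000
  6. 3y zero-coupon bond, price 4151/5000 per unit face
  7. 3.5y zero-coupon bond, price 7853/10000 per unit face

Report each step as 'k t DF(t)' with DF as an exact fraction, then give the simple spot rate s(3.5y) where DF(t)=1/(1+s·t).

step 1 [0.5y] bond c/2=11/800: DF=(3960113/4000000 − 11/800·(0))/(1+11/800) = 4883/5000 ≈ 0.976600
step 2 [1y] bond c/2=31/800: DF=(4020509/4000000 − 31/800·(0.976600))/(1+31/800) = 582/625 ≈ 0.931200
step 3 [1.5y] swap r/2=56/2021: DF=(1 − 56/2021·(0.976600+0.931200))/(1+56/2021) = 576/625 ≈ 0.921600
step 4 [2y] swap r/2=25/909: DF=(1 − 25/909·(0.976600+0.931200+0.921600))/(1+25/909) = 359/400 ≈ 0.897500
step 5 [2.5y] bond c/2=9/200: DF=(528973/500000 − 9/200·(0.976600+0.931200+0.921600+0.897500))/(1+9/200) = 8519/10000 ≈ 0.851900
step 6 [3y] zero: DF = P = 4151/5000 ≈ 0.830200
step 7 [3.5y] zero: DF = P = 7853/10000 ≈ 0.785300

1 1/2 4883/5000
2 1 582/625
3 3/2 576/625
4 2 359/400
5 5/2 8519/10000
6 3 4151/5000
7 7/2 7853/10000
s(3.5y) = (1/(7853/10000) − 1)/(7/2) = 4294/54971 ≈ 7.8114%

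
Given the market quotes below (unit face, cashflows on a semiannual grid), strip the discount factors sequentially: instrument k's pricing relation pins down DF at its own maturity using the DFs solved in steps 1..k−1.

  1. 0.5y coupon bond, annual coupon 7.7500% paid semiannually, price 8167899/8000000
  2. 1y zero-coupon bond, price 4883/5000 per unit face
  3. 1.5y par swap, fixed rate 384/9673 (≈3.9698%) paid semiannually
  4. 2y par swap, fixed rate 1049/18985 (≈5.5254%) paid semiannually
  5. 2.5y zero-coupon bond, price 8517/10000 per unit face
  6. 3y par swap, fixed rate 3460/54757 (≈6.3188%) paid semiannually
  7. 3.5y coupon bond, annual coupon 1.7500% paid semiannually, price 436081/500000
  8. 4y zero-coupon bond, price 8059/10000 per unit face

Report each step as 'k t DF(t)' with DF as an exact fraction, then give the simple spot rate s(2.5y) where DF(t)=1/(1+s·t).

1 1/2 9829/10000
2 1 4883/5000
3 3/2 589/625
4 2 8951/10000
5 5/2 8517/10000
6 3 827/1000
7 7/2 8171/10000
8 4 8059/10000
s(2.5y) = (1/(8517/10000) − 1)/(5/2) = 2966/42585 ≈ 6.9649%

step 1 [0.5y] bond c/2=31/800: DF=(8167899/8000000 − 31/800·(0))/(1+31/800) = 9829/10000 ≈ 0.982900
step 2 [1y] zero: DF = P = 4883/5000 ≈ 0.976600
step 3 [1.5y] swap r/2=192/9673: DF=(1 − 192/9673·(0.982900+0.976600))/(1+192/9673) = 589/625 ≈ 0.942400
step 4 [2y] swap r/2=1049/37970: DF=(1 − 1049/37970·(0.982900+0.976600+0.942400))/(1+1049/37970) = 8951/10000 ≈ 0.895100
step 5 [2.5y] zero: DF = P = 8517/10000 ≈ 0.851700
step 6 [3y] swap r/2=1730/54757: DF=(1 − 1730/54757·(0.982900+0.976600+0.942400+0.895100+0.851700))/(1+1730/54757) = 827/1000 ≈ 0.827000
step 7 [3.5y] bond c/2=7/800: DF=(436081/500000 − 7/800·(0.982900+0.976600+0.942400+0.895100+0.851700+0.827000))/(1+7/800) = 8171/10000 ≈ 0.817100
step 8 [4y] zero: DF = P = 8059/10000 ≈ 0.805900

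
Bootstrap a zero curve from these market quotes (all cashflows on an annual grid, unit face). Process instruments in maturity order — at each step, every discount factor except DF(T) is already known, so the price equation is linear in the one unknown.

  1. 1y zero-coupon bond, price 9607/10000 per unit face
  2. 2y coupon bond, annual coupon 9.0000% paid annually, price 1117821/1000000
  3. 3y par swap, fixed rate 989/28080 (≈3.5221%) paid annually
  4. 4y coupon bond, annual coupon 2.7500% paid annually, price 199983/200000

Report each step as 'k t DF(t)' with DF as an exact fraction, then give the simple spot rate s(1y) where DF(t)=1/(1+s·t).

step 1 [1y] zero: DF = P = 9607/10000 ≈ 0.960700
step 2 [2y] bond c/1=9/100: DF=(1117821/1000000 − 9/100·(0.960700))/(1+9/100) = 4731/5000 ≈ 0.946200
step 3 [3y] swap r/1=989/28080: DF=(1 − 989/28080·(0.960700+0.946200))/(1+989/28080) = 9011/10000 ≈ 0.901100
step 4 [4y] bond c/1=11/400: DF=(199983/200000 − 11/400·(0.960700+0.946200+0.901100))/(1+11/400) = 449/500 ≈ 0.898000

1 1 9607/10000
2 2 4731/5000
3 3 9011/10000
4 4 449/500
s(1y) = (1/(9607/10000) − 1)/(1) = 393/9607 ≈ 4.0908%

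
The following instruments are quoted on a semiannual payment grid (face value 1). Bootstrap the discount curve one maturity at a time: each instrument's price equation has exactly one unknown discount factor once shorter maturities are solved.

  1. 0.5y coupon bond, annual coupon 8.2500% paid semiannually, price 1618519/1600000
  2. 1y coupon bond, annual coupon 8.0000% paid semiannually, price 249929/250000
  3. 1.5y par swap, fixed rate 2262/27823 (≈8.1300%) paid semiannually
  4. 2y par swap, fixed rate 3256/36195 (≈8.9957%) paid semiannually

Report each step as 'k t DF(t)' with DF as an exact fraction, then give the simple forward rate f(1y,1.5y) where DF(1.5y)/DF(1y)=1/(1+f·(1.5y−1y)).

step 1 [0.5y] bond c/2=33/800: DF=(1618519/1600000 − 33/800·(0))/(1+33/800) = 1943/2000 ≈ 0.971500
step 2 [1y] bond c/2=1/25: DF=(249929/250000 − 1/25·(0.971500))/(1+1/25) = 9239/10000 ≈ 0.923900
step 3 [1.5y] swap r/2=1131/27823: DF=(1 − 1131/27823·(0.971500+0.923900))/(1+1131/27823) = 8869/10000 ≈ 0.886900
step 4 [2y] swap r/2=1628/36195: DF=(1 − 1628/36195·(0.971500+0.923900+0.886900))/(1+1628/36195) = 2093/2500 ≈ 0.837200

1 1/2 1943/2000
2 1 9239/10000
3 3/2 8869/10000
4 2 2093/2500
f(1y,1.5y) = ((9239/10000)/(8869/10000) − 1)/(1/2) = 740/8869 ≈ 8.3437%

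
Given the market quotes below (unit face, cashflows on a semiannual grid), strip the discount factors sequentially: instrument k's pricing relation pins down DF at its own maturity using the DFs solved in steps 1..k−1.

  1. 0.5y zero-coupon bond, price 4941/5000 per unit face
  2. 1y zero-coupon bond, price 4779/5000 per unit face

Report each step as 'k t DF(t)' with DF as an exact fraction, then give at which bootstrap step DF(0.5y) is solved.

1 1/2 4941/5000
2 1 4779/5000
DF(0.5y) is solved at step 1

step 1 [0.5y] zero: DF = P = 4941/5000 ≈ 0.988200
step 2 [1y] zero: DF = P = 4779/5000 ≈ 0.955800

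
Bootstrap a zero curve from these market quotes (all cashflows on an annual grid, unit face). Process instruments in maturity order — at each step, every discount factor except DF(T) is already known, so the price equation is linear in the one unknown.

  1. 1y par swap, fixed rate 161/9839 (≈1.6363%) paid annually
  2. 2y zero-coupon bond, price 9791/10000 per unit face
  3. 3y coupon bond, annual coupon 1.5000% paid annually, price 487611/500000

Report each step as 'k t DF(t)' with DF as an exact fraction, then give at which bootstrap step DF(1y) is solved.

step 1 [1y] swap r/1=161/9839: DF=(1 − 161/9839·(0))/(1+161/9839) = 9839/10000 ≈ 0.983900
step 2 [2y] zero: DF = P = 9791/10000 ≈ 0.979100
step 3 [3y] bond c/1=3/200: DF=(487611/500000 − 3/200·(0.983900+0.979100))/(1+3/200) = 4659/5000 ≈ 0.931800

1 1 9839/10000
2 2 9791/10000
3 3 4659/5000
DF(1y) is solved at step 1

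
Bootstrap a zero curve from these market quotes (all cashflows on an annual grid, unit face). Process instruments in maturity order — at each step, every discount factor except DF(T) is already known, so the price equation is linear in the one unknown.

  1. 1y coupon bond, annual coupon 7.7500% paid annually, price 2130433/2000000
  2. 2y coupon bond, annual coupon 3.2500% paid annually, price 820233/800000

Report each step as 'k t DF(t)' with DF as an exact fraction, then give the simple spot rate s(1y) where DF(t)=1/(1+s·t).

step 1 [1y] bond c/1=31/400: DF=(2130433/2000000 − 31/400·(0))/(1+31/400) = 4943/5000 ≈ 0.988600
step 2 [2y] bond c/1=13/400: DF=(820233/800000 − 13/400·(0.988600))/(1+13/400) = 9619/10000 ≈ 0.961900

1 1 4943/5000
2 2 9619/10000
s(1y) = (1/(4943/5000) − 1)/(1) = 57/4943 ≈ 1.1531%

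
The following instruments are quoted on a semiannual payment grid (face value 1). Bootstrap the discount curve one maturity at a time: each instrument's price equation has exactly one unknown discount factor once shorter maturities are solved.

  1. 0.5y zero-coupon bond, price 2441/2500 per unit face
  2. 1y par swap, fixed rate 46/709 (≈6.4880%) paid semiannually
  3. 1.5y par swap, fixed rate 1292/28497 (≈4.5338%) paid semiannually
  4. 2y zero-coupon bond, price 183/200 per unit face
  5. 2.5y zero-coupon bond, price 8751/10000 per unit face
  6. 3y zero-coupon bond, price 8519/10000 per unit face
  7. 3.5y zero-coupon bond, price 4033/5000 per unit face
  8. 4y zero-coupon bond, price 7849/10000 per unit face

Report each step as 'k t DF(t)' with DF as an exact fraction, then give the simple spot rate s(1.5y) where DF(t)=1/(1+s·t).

step 1 [0.5y] zero: DF = P = 2441/2500 ≈ 0.976400
step 2 [1y] swap r/2=23/709: DF=(1 − 23/709·(0.976400))/(1+23/709) = 9379/10000 ≈ 0.937900
step 3 [1.5y] swap r/2=646/28497: DF=(1 − 646/28497·(0.976400+0.937900))/(1+646/28497) = 4677/5000 ≈ 0.935400
step 4 [2y] zero: DF = P = 183/200 ≈ 0.915000
step 5 [2.5y] zero: DF = P = 8751/10000 ≈ 0.875100
step 6 [3y] zero: DF = P = 8519/10000 ≈ 0.851900
step 7 [3.5y] zero: DF = P = 4033/5000 ≈ 0.806600
step 8 [4y] zero: DF = P = 7849/10000 ≈ 0.784900

1 1/2 2441/2500
2 1 9379/10000
3 3/2 4677/5000
4 2 183/200
5 5/2 8751/10000
6 3 8519/10000
7 7/2 4033/5000
8 4 7849/10000
s(1.5y) = (1/(4677/5000) − 1)/(3/2) = 646/14031 ≈ 4.6041%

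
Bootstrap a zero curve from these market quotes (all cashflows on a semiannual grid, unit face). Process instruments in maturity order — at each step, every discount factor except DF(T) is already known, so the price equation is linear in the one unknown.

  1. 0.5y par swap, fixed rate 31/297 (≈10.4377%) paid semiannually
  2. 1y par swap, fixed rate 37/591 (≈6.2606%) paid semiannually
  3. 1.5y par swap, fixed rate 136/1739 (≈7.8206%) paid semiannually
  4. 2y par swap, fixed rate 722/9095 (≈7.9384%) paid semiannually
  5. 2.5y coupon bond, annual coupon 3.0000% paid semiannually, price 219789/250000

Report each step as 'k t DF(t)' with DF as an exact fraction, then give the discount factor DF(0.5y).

step 1 [0.5y] swap r/2=31/594: DF=(1 − 31/594·(0))/(1+31/594) = 594/625 ≈ 0.950400
step 2 [1y] swap r/2=37/1182: DF=(1 − 37/1182·(0.950400))/(1+37/1182) = 588/625 ≈ 0.940800
step 3 [1.5y] swap r/2=68/1739: DF=(1 − 68/1739·(0.950400+0.940800))/(1+68/1739) = 557/625 ≈ 0.891200
step 4 [2y] swap r/2=361/9095: DF=(1 − 361/9095·(0.950400+0.940800+0.891200))/(1+361/9095) = 2139/2500 ≈ 0.855600
step 5 [2.5y] bond c/2=3/200: DF=(219789/250000 − 3/200·(0.950400+0.940800+0.891200+0.855600))/(1+3/200) = 2031/2500 ≈ 0.812400

1 1/2 594/625
2 1 588/625
3 3/2 557/625
4 2 2139/2500
5 5/2 2031/2500
DF(0.5y) = 594/625 ≈ 0.950400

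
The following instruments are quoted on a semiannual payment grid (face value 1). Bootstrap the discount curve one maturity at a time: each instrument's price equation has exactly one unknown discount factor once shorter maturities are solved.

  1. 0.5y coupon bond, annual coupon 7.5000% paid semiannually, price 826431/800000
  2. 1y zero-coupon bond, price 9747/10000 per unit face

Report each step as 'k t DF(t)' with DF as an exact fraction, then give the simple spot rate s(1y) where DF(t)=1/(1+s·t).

step 1 [0.5y] bond c/2=3/80: DF=(826431/800000 − 3/80·(0))/(1+3/80) = 9957/10000 ≈ 0.995700
step 2 [1y] zero: DF = P = 9747/10000 ≈ 0.974700

1 1/2 9957/10000
2 1 9747/10000
s(1y) = (1/(9747/10000) − 1)/(1) = 253/9747 ≈ 2.5957%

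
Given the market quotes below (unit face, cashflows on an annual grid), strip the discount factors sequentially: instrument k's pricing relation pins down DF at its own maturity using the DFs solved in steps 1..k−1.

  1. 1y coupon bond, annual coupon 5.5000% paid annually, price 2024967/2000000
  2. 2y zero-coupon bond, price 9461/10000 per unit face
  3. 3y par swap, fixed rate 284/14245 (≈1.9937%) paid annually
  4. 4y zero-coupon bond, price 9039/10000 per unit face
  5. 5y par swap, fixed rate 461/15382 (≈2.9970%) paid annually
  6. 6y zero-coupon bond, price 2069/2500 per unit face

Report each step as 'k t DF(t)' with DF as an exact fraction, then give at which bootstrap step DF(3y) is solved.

1 1 9597/10000
2 2 9461/10000
3 3 1179/1250
4 4 9039/10000
5 5 8617/10000
6 6 2069/2500
DF(3y) is solved at step 3

step 1 [1y] bond c/1=11/200: DF=(2024967/2000000 − 11/200·(0))/(1+11/200) = 9597/10000 ≈ 0.959700
step 2 [2y] zero: DF = P = 9461/10000 ≈ 0.946100
step 3 [3y] swap r/1=284/14245: DF=(1 − 284/14245·(0.959700+0.946100))/(1+284/14245) = 1179/1250 ≈ 0.943200
step 4 [4y] zero: DF = P = 9039/10000 ≈ 0.903900
step 5 [5y] swap r/1=461/15382: DF=(1 − 461/15382·(0.959700+0.946100+0.943200+0.903900))/(1+461/15382) = 8617/10000 ≈ 0.861700
step 6 [6y] zero: DF = P = 2069/2500 ≈ 0.827600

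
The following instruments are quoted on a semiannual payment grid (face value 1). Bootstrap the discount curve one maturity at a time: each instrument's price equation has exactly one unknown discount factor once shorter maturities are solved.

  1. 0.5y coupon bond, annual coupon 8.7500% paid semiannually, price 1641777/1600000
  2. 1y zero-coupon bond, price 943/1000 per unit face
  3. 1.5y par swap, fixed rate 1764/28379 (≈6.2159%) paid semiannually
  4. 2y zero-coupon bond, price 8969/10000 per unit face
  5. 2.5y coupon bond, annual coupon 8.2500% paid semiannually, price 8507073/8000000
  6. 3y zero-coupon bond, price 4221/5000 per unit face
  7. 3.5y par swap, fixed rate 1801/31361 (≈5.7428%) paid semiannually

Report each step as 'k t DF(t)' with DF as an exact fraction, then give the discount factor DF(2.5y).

step 1 [0.5y] bond c/2=7/160: DF=(1641777/1600000 − 7/160·(0))/(1+7/160) = 9831/10000 ≈ 0.983100
step 2 [1y] zero: DF = P = 943/1000 ≈ 0.943000
step 3 [1.5y] swap r/2=882/28379: DF=(1 − 882/28379·(0.983100+0.943000))/(1+882/28379) = 4559/5000 ≈ 0.911800
step 4 [2y] zero: DF = P = 8969/10000 ≈ 0.896900
step 5 [2.5y] bond c/2=33/800: DF=(8507073/8000000 − 33/800·(0.983100+0.943000+0.911800+0.896900))/(1+33/800) = 8733/10000 ≈ 0.873300
step 6 [3y] zero: DF = P = 4221/5000 ≈ 0.844200
step 7 [3.5y] swap r/2=1801/62722: DF=(1 − 1801/62722·(0.983100+0.943000+0.911800+0.896900+0.873300+0.844200))/(1+1801/62722) = 8199/10000 ≈ 0.819900

1 1/2 9831/10000
2 1 943/1000
3 3/2 4559/5000
4 2 8969/10000
5 5/2 8733/10000
6 3 4221/5000
7 7/2 8199/10000
DF(2.5y) = 8733/10000 ≈ 0.873300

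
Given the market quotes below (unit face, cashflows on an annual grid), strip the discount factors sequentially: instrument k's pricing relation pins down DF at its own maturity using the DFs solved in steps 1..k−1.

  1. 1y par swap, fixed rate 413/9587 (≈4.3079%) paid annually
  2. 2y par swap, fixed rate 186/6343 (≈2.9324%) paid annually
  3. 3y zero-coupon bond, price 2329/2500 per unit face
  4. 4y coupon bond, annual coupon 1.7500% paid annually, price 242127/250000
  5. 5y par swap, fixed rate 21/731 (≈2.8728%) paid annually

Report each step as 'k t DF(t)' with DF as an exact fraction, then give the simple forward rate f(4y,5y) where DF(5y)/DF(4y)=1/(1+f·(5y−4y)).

step 1 [1y] swap r/1=413/9587: DF=(1 − 413/9587·(0))/(1+413/9587) = 9587/10000 ≈ 0.958700
step 2 [2y] swap r/1=186/6343: DF=(1 − 186/6343·(0.958700))/(1+186/6343) = 4721/5000 ≈ 0.944200
step 3 [3y] zero: DF = P = 2329/2500 ≈ 0.931600
step 4 [4y] bond c/1=7/400: DF=(242127/250000 − 7/400·(0.958700+0.944200+0.931600))/(1+7/400) = 9031/10000 ≈ 0.903100
step 5 [5y] swap r/1=21/731: DF=(1 − 21/731·(0.958700+0.944200+0.931600+0.903100))/(1+21/731) = 8677/10000 ≈ 0.867700

1 1 9587/10000
2 2 4721/5000
3 3 2329/2500
4 4 9031/10000
5 5 8677/10000
f(4y,5y) = ((9031/10000)/(8677/10000) − 1)/(1) = 354/8677 ≈ 4.0798%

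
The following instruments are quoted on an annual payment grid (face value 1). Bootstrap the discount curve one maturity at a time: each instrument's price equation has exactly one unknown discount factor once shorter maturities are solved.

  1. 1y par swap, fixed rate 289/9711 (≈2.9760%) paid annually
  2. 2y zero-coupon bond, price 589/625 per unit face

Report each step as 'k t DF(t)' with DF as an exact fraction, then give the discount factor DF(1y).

step 1 [1y] swap r/1=289/9711: DF=(1 − 289/9711·(0))/(1+289/9711) = 9711/10000 ≈ 0.971100
step 2 [2y] zero: DF = P = 589/625 ≈ 0.942400

1 1 9711/10000
2 2 589/625
DF(1y) = 9711/10000 ≈ 0.971100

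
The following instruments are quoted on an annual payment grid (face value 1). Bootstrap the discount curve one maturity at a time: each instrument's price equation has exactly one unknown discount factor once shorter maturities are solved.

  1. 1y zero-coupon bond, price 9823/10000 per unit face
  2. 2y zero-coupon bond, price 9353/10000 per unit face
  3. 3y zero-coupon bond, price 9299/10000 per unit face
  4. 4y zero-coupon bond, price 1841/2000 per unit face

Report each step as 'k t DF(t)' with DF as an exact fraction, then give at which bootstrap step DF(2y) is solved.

step 1 [1y] zero: DF = P = 9823/10000 ≈ 0.982300
step 2 [2y] zero: DF = P = 9353/10000 ≈ 0.935300
step 3 [3y] zero: DF = P = 9299/10000 ≈ 0.929900
step 4 [4y] zero: DF = P = 1841/2000 ≈ 0.920500

1 1 9823/10000
2 2 9353/10000
3 3 9299/10000
4 4 1841/2000
DF(2y) is solved at step 2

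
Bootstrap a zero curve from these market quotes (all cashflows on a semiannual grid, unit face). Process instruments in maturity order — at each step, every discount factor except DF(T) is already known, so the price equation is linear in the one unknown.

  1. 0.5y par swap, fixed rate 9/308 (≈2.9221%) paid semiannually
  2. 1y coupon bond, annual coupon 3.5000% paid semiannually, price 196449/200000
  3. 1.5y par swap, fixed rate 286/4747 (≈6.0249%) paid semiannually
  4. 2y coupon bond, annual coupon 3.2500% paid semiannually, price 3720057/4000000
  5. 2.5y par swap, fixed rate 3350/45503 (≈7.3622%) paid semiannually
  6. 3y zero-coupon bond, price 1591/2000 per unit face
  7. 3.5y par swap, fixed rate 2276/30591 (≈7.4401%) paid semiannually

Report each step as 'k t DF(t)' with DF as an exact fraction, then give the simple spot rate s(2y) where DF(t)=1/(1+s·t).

1 1/2 616/625
2 1 2371/2500
3 3/2 4571/5000
4 2 1087/1250
5 5/2 333/400
6 3 1591/2000
7 7/2 1931/2500
s(2y) = (1/(1087/1250) − 1)/(2) = 163/2174 ≈ 7.4977%

step 1 [0.5y] swap r/2=9/616: DF=(1 − 9/616·(0))/(1+9/616) = 616/625 ≈ 0.985600
step 2 [1y] bond c/2=7/400: DF=(196449/200000 − 7/400·(0.985600))/(1+7/400) = 2371/2500 ≈ 0.948400
step 3 [1.5y] swap r/2=143/4747: DF=(1 − 143/4747·(0.985600+0.948400))/(1+143/4747) = 4571/5000 ≈ 0.914200
step 4 [2y] bond c/2=13/800: DF=(3720057/4000000 − 13/800·(0.985600+0.948400+0.914200))/(1+13/800) = 1087/1250 ≈ 0.869600
step 5 [2.5y] swap r/2=1675/45503: DF=(1 − 1675/45503·(0.985600+0.948400+0.914200+0.869600))/(1+1675/45503) = 333/400 ≈ 0.832500
step 6 [3y] zero: DF = P = 1591/2000 ≈ 0.795500
step 7 [3.5y] swap r/2=1138/30591: DF=(1 − 1138/30591·(0.985600+0.948400+0.914200+0.869600+0.832500+0.795500))/(1+1138/30591) = 1931/2500 ≈ 0.772400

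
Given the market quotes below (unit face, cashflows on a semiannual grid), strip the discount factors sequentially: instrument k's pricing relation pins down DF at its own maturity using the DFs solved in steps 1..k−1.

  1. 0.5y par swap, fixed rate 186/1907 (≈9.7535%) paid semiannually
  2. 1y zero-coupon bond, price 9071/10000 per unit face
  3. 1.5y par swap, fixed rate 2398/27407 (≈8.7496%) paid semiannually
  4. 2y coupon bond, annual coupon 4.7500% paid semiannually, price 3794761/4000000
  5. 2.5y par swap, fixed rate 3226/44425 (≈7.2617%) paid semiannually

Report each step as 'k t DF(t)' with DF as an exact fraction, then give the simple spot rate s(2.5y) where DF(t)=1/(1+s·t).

step 1 [0.5y] swap r/2=93/1907: DF=(1 − 93/1907·(0))/(1+93/1907) = 1907/2000 ≈ 0.953500
step 2 [1y] zero: DF = P = 9071/10000 ≈ 0.907100
step 3 [1.5y] swap r/2=1199/27407: DF=(1 − 1199/27407·(0.953500+0.907100))/(1+1199/27407) = 8801/10000 ≈ 0.880100
step 4 [2y] bond c/2=19/800: DF=(3794761/4000000 − 19/800·(0.953500+0.907100+0.880100))/(1+19/800) = 8631/10000 ≈ 0.863100
step 5 [2.5y] swap r/2=1613/44425: DF=(1 − 1613/44425·(0.953500+0.907100+0.880100+0.863100))/(1+1613/44425) = 8387/10000 ≈ 0.838700

1 1/2 1907/2000
2 1 9071/10000
3 3/2 8801/10000
4 2 8631/10000
5 5/2 8387/10000
s(2.5y) = (1/(8387/10000) − 1)/(5/2) = 3226/41935 ≈ 7.6929%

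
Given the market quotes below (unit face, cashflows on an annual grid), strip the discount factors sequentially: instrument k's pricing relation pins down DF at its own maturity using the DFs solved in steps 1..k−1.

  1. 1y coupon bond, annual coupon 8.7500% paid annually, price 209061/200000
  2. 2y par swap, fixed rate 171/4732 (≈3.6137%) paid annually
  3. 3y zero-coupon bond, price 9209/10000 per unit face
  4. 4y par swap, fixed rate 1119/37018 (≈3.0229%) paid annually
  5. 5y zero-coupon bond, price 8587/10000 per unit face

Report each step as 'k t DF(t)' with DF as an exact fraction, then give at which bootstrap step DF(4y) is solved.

1 1 2403/2500
2 2 2329/2500
3 3 9209/10000
4 4 8881/10000
5 5 8587/10000
DF(4y) is solved at step 4

step 1 [1y] bond c/1=7/80: DF=(209061/200000 − 7/80·(0))/(1+7/80) = 2403/2500 ≈ 0.961200
step 2 [2y] swap r/1=171/4732: DF=(1 − 171/4732·(0.961200))/(1+171/4732) = 2329/2500 ≈ 0.931600
step 3 [3y] zero: DF = P = 9209/10000 ≈ 0.920900
step 4 [4y] swap r/1=1119/37018: DF=(1 − 1119/37018·(0.961200+0.931600+0.920900))/(1+1119/37018) = 8881/10000 ≈ 0.888100
step 5 [5y] zero: DF = P = 8587/10000 ≈ 0.858700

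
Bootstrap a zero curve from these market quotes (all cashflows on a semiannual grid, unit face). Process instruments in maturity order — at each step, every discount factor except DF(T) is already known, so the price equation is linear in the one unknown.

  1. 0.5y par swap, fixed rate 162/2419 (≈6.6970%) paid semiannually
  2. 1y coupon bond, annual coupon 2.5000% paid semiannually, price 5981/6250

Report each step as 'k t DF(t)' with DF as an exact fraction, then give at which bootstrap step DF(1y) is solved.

1 1/2 2419/2500
2 1 2333/2500
DF(1y) is solved at step 2

step 1 [0.5y] swap r/2=81/2419: DF=(1 − 81/2419·(0))/(1+81/2419) = 2419/2500 ≈ 0.967600
step 2 [1y] bond c/2=1/80: DF=(5981/6250 − 1/80·(0.967600))/(1+1/80) = 2333/2500 ≈ 0.933200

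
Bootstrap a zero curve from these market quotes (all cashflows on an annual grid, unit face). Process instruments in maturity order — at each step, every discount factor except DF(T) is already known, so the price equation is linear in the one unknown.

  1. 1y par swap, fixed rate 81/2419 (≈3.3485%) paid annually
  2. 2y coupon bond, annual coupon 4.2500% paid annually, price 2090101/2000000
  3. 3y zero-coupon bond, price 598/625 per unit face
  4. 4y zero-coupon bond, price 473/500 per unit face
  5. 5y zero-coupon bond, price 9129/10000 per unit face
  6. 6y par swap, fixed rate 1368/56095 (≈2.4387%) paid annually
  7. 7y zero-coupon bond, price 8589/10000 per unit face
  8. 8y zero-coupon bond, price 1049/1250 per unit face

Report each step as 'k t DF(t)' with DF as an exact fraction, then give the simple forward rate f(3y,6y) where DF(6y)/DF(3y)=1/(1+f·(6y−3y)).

1 1 2419/2500
2 2 963/1000
3 3 598/625
4 4 473/500
5 5 9129/10000
6 6 1079/1250
7 7 8589/10000
8 8 1049/1250
f(3y,6y) = ((598/625)/(1079/1250) − 1)/(3) = 3/83 ≈ 3.6145%

step 1 [1y] swap r/1=81/2419: DF=(1 − 81/2419·(0))/(1+81/2419) = 2419/2500 ≈ 0.967600
step 2 [2y] bond c/1=17/400: DF=(2090101/2000000 − 17/400·(0.967600))/(1+17/400) = 963/1000 ≈ 0.963000
step 3 [3y] zero: DF = P = 598/625 ≈ 0.956800
step 4 [4y] zero: DF = P = 473/500 ≈ 0.946000
step 5 [5y] zero: DF = P = 9129/10000 ≈ 0.912900
step 6 [6y] swap r/1=1368/56095: DF=(1 − 1368/56095·(0.967600+0.963000+0.956800+0.946000+0.912900))/(1+1368/56095) = 1079/1250 ≈ 0.863200
step 7 [7y] zero: DF = P = 8589/10000 ≈ 0.858900
step 8 [8y] zero: DF = P = 1049/1250 ≈ 0.839200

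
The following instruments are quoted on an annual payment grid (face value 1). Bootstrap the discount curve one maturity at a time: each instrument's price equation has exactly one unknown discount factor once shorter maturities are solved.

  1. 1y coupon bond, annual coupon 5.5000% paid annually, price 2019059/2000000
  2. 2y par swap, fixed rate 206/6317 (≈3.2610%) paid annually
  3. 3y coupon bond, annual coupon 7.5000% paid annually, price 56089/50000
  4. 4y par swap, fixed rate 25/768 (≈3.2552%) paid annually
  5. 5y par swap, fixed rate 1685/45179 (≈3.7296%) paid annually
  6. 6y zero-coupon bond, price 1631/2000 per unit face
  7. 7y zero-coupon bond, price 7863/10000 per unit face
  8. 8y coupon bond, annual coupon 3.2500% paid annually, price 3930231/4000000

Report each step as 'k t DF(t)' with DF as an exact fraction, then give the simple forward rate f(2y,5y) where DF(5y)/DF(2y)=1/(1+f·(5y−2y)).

1 1 9569/10000
2 2 4691/5000
3 3 9113/10000
4 4 22/25
5 5 1663/2000
6 6 1631/2000
7 7 7863/10000
8 8 759/1000
f(2y,5y) = ((4691/5000)/(1663/2000) − 1)/(3) = 1067/24945 ≈ 4.2774%

step 1 [1y] bond c/1=11/200: DF=(2019059/2000000 − 11/200·(0))/(1+11/200) = 9569/10000 ≈ 0.956900
step 2 [2y] swap r/1=206/6317: DF=(1 − 206/6317·(0.956900))/(1+206/6317) = 4691/5000 ≈ 0.938200
step 3 [3y] bond c/1=3/40: DF=(56089/50000 − 3/40·(0.956900+0.938200))/(1+3/40) = 9113/10000 ≈ 0.911300
step 4 [4y] swap r/1=25/768: DF=(1 − 25/768·(0.956900+0.938200+0.911300))/(1+25/768) = 22/25 ≈ 0.880000
step 5 [5y] swap r/1=1685/45179: DF=(1 − 1685/45179·(0.956900+0.938200+0.911300+0.880000))/(1+1685/45179) = 1663/2000 ≈ 0.831500
step 6 [6y] zero: DF = P = 1631/2000 ≈ 0.815500
step 7 [7y] zero: DF = P = 7863/10000 ≈ 0.786300
step 8 [8y] bond c/1=13/400: DF=(3930231/4000000 − 13/400·(0.956900+0.938200+0.911300+0.880000+0.831500+0.815500+0.786300))/(1+13/400) = 759/1000 ≈ 0.759000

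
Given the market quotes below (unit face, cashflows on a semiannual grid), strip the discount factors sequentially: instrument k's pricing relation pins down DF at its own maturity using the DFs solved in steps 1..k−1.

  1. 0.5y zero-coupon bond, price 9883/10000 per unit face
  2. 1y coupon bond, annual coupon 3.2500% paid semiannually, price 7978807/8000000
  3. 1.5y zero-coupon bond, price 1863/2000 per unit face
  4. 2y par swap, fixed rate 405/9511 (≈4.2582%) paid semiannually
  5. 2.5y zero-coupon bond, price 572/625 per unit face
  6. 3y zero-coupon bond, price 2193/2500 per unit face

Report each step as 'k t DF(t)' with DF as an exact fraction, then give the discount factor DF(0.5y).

step 1 [0.5y] zero: DF = P = 9883/10000 ≈ 0.988300
step 2 [1y] bond c/2=13/800: DF=(7978807/8000000 − 13/800·(0.988300))/(1+13/800) = 1207/1250 ≈ 0.965600
step 3 [1.5y] zero: DF = P = 1863/2000 ≈ 0.931500
step 4 [2y] swap r/2=405/19022: DF=(1 − 405/19022·(0.988300+0.965600+0.931500))/(1+405/19022) = 919/1000 ≈ 0.919000
step 5 [2.5y] zero: DF = P = 572/625 ≈ 0.915200
step 6 [3y] zero: DF = P = 2193/2500 ≈ 0.877200

1 1/2 9883/10000
2 1 1207/1250
3 3/2 1863/2000
4 2 919/1000
5 5/2 572/625
6 3 2193/2500
DF(0.5y) = 9883/10000 ≈ 0.988300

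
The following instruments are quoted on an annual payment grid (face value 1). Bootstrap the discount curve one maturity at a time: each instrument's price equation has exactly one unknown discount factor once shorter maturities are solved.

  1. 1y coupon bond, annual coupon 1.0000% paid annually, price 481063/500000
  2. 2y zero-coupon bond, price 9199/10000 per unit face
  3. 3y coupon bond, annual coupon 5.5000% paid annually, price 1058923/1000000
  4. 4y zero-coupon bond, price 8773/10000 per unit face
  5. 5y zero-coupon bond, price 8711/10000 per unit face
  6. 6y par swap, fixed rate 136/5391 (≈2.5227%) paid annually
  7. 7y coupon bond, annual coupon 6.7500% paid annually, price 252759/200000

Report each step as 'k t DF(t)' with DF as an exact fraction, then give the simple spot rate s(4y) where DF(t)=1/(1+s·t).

step 1 [1y] bond c/1=1/100: DF=(481063/500000 − 1/100·(0))/(1+1/100) = 4763/5000 ≈ 0.952600
step 2 [2y] zero: DF = P = 9199/10000 ≈ 0.919900
step 3 [3y] bond c/1=11/200: DF=(1058923/1000000 − 11/200·(0.952600+0.919900))/(1+11/200) = 9061/10000 ≈ 0.906100
step 4 [4y] zero: DF = P = 8773/10000 ≈ 0.877300
step 5 [5y] zero: DF = P = 8711/10000 ≈ 0.871100
step 6 [6y] swap r/1=136/5391: DF=(1 − 136/5391·(0.952600+0.919900+0.906100+0.877300+0.871100))/(1+136/5391) = 108/125 ≈ 0.864000
step 7 [7y] bond c/1=27/400: DF=(252759/200000 − 27/400·(0.952600+0.919900+0.906100+0.877300+0.871100+0.864000))/(1+27/400) = 843/1000 ≈ 0.843000

1 1 4763/5000
2 2 9199/10000
3 3 9061/10000
4 4 8773/10000
5 5 8711/10000
6 6 108/125
7 7 843/1000
s(4y) = (1/(8773/10000) − 1)/(4) = 1227/35092 ≈ 3.4965%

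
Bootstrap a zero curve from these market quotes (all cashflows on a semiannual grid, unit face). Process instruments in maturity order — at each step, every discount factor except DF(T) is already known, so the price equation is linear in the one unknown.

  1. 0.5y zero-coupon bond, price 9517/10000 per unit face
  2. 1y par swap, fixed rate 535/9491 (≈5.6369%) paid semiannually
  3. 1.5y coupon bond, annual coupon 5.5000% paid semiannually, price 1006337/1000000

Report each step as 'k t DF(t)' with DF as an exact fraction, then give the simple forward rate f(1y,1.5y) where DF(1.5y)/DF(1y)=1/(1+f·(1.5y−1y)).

1 1/2 9517/10000
2 1 1893/2000
3 3/2 4643/5000
f(1y,1.5y) = ((1893/2000)/(4643/5000) − 1)/(1/2) = 179/4643 ≈ 3.8553%

step 1 [0.5y] zero: DF = P = 9517/10000 ≈ 0.951700
step 2 [1y] swap r/2=535/18982: DF=(1 − 535/18982·(0.951700))/(1+535/18982) = 1893/2000 ≈ 0.946500
step 3 [1.5y] bond c/2=11/400: DF=(1006337/1000000 − 11/400·(0.951700+0.946500))/(1+11/400) = 4643/5000 ≈ 0.928600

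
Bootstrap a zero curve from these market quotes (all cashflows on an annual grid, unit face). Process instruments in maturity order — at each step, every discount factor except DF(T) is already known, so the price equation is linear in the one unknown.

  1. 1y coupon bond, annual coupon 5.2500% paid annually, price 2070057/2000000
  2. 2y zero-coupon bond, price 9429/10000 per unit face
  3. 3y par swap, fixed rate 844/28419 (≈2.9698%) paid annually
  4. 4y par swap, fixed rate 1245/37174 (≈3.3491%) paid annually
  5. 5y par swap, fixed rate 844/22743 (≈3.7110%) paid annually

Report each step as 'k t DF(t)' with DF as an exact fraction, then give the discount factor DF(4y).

step 1 [1y] bond c/1=21/400: DF=(2070057/2000000 − 21/400·(0))/(1+21/400) = 4917/5000 ≈ 0.983400
step 2 [2y] zero: DF = P = 9429/10000 ≈ 0.942900
step 3 [3y] swap r/1=844/28419: DF=(1 − 844/28419·(0.983400+0.942900))/(1+844/28419) = 2289/2500 ≈ 0.915600
step 4 [4y] swap r/1=1245/37174: DF=(1 − 1245/37174·(0.983400+0.942900+0.915600))/(1+1245/37174) = 1751/2000 ≈ 0.875500
step 5 [5y] swap r/1=844/22743: DF=(1 − 844/22743·(0.983400+0.942900+0.915600+0.875500))/(1+844/22743) = 1039/1250 ≈ 0.831200

1 1 4917/5000
2 2 9429/10000
3 3 2289/2500
4 4 1751/2000
5 5 1039/1250
DF(4y) = 1751/2000 ≈ 0.875500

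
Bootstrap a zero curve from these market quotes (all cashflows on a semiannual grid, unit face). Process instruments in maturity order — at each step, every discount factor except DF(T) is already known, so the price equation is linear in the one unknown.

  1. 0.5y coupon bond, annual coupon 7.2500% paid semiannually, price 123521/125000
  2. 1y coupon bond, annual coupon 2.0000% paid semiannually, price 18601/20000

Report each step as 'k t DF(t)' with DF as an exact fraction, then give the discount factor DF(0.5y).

1 1/2 596/625
2 1 4557/5000
DF(0.5y) = 596/625 ≈ 0.953600

step 1 [0.5y] bond c/2=29/800: DF=(123521/125000 − 29/800·(0))/(1+29/800) = 596/625 ≈ 0.953600
step 2 [1y] bond c/2=1/100: DF=(18601/20000 − 1/100·(0.953600))/(1+1/100) = 4557/5000 ≈ 0.911400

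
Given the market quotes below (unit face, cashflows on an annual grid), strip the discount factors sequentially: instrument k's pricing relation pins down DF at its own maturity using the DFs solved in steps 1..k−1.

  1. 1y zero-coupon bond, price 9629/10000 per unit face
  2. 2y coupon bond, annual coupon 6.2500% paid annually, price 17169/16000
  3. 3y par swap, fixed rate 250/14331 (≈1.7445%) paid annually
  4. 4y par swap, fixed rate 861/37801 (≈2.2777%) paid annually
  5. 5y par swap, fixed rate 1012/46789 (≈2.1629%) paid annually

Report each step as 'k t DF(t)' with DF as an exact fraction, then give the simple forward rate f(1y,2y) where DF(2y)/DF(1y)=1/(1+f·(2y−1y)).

1 1 9629/10000
2 2 9533/10000
3 3 19/20
4 4 9139/10000
5 5 2247/2500
f(1y,2y) = ((9629/10000)/(9533/10000) − 1)/(1) = 96/9533 ≈ 1.0070%

step 1 [1y] zero: DF = P = 9629/10000 ≈ 0.962900
step 2 [2y] bond c/1=1/16: DF=(17169/16000 − 1/16·(0.962900))/(1+1/16) = 9533/10000 ≈ 0.953300
step 3 [3y] swap r/1=250/14331: DF=(1 − 250/14331·(0.962900+0.953300))/(1+250/14331) = 19/20 ≈ 0.950000
step 4 [4y] swap r/1=861/37801: DF=(1 − 861/37801·(0.962900+0.953300+0.950000))/(1+861/37801) = 9139/10000 ≈ 0.913900
step 5 [5y] swap r/1=1012/46789: DF=(1 − 1012/46789·(0.962900+0.953300+0.950000+0.913900))/(1+1012/46789) = 2247/2500 ≈ 0.898800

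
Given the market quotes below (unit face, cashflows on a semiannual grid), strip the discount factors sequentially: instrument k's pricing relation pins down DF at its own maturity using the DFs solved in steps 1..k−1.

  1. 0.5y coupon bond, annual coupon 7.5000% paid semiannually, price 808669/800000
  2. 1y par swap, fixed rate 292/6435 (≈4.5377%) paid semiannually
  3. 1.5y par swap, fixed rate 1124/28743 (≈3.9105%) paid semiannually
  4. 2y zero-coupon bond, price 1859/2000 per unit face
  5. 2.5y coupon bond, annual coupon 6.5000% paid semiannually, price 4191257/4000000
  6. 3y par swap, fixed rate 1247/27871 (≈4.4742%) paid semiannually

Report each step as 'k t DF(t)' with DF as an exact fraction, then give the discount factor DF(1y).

step 1 [0.5y] bond c/2=3/80: DF=(808669/800000 − 3/80·(0))/(1+3/80) = 9743/10000 ≈ 0.974300
step 2 [1y] swap r/2=146/6435: DF=(1 − 146/6435·(0.974300))/(1+146/6435) = 4781/5000 ≈ 0.956200
step 3 [1.5y] swap r/2=562/28743: DF=(1 − 562/28743·(0.974300+0.956200))/(1+562/28743) = 4719/5000 ≈ 0.943800
step 4 [2y] zero: DF = P = 1859/2000 ≈ 0.929500
step 5 [2.5y] bond c/2=13/400: DF=(4191257/4000000 − 13/400·(0.974300+0.956200+0.943800+0.929500))/(1+13/400) = 8951/10000 ≈ 0.895100
step 6 [3y] swap r/2=1247/55742: DF=(1 − 1247/55742·(0.974300+0.956200+0.943800+0.929500+0.895100))/(1+1247/55742) = 8753/10000 ≈ 0.875300

1 1/2 9743/10000
2 1 4781/5000
3 3/2 4719/5000
4 2 1859/2000
5 5/2 8951/10000
6 3 8753/10000
DF(1y) = 4781/5000 ≈ 0.956200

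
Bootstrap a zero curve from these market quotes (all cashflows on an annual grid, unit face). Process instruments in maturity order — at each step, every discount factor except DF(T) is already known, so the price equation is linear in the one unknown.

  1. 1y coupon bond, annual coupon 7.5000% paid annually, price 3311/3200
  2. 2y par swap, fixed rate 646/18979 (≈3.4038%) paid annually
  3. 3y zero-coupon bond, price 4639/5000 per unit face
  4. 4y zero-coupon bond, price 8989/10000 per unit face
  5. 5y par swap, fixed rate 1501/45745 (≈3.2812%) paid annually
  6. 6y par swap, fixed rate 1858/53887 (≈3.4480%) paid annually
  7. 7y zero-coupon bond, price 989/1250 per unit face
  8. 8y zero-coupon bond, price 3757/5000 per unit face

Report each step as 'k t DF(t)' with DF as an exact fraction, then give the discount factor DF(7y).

step 1 [1y] bond c/1=3/40: DF=(3311/3200 − 3/40·(0))/(1+3/40) = 77/80 ≈ 0.962500
step 2 [2y] swap r/1=646/18979: DF=(1 − 646/18979·(0.962500))/(1+646/18979) = 4677/5000 ≈ 0.935400
step 3 [3y] zero: DF = P = 4639/5000 ≈ 0.927800
step 4 [4y] zero: DF = P = 8989/10000 ≈ 0.898900
step 5 [5y] swap r/1=1501/45745: DF=(1 − 1501/45745·(0.962500+0.935400+0.927800+0.898900))/(1+1501/45745) = 8499/10000 ≈ 0.849900
step 6 [6y] swap r/1=1858/53887: DF=(1 − 1858/53887·(0.962500+0.935400+0.927800+0.898900+0.849900))/(1+1858/53887) = 4071/5000 ≈ 0.814200
step 7 [7y] zero: DF = P = 989/1250 ≈ 0.791200
step 8 [8y] zero: DF = P = 3757/5000 ≈ 0.751400

1 1 77/80
2 2 4677/5000
3 3 4639/5000
4 4 8989/10000
5 5 8499/10000
6 6 4071/5000
7 7 989/1250
8 8 3757/5000
DF(7y) = 989/1250 ≈ 0.791200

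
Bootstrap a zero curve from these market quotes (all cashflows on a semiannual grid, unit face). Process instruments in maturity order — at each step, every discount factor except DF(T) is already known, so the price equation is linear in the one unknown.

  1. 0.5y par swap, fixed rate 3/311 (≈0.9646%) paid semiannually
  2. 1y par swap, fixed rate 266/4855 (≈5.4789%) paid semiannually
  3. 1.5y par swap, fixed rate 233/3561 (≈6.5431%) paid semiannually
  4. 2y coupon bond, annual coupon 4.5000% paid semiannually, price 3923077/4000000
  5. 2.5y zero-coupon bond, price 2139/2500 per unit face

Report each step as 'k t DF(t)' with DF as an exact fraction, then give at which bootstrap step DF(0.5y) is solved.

1 1/2 622/625
2 1 2367/2500
3 3/2 2267/2500
4 2 1793/2000
5 5/2 2139/2500
DF(0.5y) is solved at step 1

step 1 [0.5y] swap r/2=3/622: DF=(1 − 3/622·(0))/(1+3/622) = 622/625 ≈ 0.995200
step 2 [1y] swap r/2=133/4855: DF=(1 − 133/4855·(0.995200))/(1+133/4855) = 2367/2500 ≈ 0.946800
step 3 [1.5y] swap r/2=233/7122: DF=(1 − 233/7122·(0.995200+0.946800))/(1+233/7122) = 2267/2500 ≈ 0.906800
step 4 [2y] bond c/2=9/400: DF=(3923077/4000000 − 9/400·(0.995200+0.946800+0.906800))/(1+9/400) = 1793/2000 ≈ 0.896500
step 5 [2.5y] zero: DF = P = 2139/2500 ≈ 0.855600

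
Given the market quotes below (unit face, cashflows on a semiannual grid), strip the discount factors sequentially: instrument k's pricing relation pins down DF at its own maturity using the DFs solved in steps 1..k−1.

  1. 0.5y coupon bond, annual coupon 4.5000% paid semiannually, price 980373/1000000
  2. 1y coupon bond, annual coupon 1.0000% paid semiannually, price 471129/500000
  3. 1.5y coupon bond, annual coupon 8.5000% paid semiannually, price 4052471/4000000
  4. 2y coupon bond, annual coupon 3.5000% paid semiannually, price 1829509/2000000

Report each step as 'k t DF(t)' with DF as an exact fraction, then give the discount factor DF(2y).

step 1 [0.5y] bond c/2=9/400: DF=(980373/1000000 − 9/400·(0))/(1+9/400) = 2397/2500 ≈ 0.958800
step 2 [1y] bond c/2=1/200: DF=(471129/500000 − 1/200·(0.958800))/(1+1/200) = 583/625 ≈ 0.932800
step 3 [1.5y] bond c/2=17/400: DF=(4052471/4000000 − 17/400·(0.958800+0.932800))/(1+17/400) = 8947/10000 ≈ 0.894700
step 4 [2y] bond c/2=7/400: DF=(1829509/2000000 − 7/400·(0.958800+0.932800+0.894700))/(1+7/400) = 8511/10000 ≈ 0.851100

1 1/2 2397/2500
2 1 583/625
3 3/2 8947/10000
4 2 8511/10000
DF(2y) = 8511/10000 ≈ 0.851100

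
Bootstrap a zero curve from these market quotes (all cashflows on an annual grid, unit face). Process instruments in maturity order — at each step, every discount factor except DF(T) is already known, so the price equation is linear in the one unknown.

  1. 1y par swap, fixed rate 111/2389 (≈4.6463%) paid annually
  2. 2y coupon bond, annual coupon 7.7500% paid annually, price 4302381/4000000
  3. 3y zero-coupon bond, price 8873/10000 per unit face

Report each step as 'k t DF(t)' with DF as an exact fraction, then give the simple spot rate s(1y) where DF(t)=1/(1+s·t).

step 1 [1y] swap r/1=111/2389: DF=(1 − 111/2389·(0))/(1+111/2389) = 2389/2500 ≈ 0.955600
step 2 [2y] bond c/1=31/400: DF=(4302381/4000000 − 31/400·(0.955600))/(1+31/400) = 1859/2000 ≈ 0.929500
step 3 [3y] zero: DF = P = 8873/10000 ≈ 0.887300

1 1 2389/2500
2 2 1859/2000
3 3 8873/10000
s(1y) = (1/(2389/2500) − 1)/(1) = 111/2389 ≈ 4.6463%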